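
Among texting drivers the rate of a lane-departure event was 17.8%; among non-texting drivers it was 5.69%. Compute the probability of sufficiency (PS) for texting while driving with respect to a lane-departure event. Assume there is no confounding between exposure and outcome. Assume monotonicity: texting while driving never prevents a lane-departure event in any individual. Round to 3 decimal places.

p₁ = 0.178, p₀ = 0.0569.
Under exogeneity and monotonicity, PS = (p₁ − p₀) / (1 − p₀).
PS = (0.178 − 0.0569) / (1 − 0.0569) = 0.1211 / 0.9431 ≈ 0.1284

PS ≈ 0.128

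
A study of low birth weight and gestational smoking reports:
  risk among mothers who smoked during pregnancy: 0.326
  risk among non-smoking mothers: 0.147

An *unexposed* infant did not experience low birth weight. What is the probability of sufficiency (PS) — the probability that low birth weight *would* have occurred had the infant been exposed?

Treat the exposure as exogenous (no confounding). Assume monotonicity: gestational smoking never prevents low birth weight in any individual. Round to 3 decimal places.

Let p₁ = 0.326, p₀ = 0.147.
Under exogeneity and monotonicity, PS = (p₁ − p₀) / (1 − p₀).
PS = (0.326 − 0.147) / (1 − 0.147) = 0.179 / 0.853 ≈ 0.2098

PS ≈ 0.210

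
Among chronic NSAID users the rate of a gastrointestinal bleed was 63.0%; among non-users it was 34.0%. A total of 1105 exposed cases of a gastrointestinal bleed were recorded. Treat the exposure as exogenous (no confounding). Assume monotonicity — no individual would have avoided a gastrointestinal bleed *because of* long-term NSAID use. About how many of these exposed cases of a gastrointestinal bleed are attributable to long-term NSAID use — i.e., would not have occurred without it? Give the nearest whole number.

p₁ = 0.63, p₀ = 0.34.
PN = (p₁ − p₀)/p₁ = (0.63 − 0.34) / 0.63 ≈ 0.46032.
Attributable cases ≈ PN × (exposed cases) = 0.46032 × 1105 ≈ 508.65.

about 509 cases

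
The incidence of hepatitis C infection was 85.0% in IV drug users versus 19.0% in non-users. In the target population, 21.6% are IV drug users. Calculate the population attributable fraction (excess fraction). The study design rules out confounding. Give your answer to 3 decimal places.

PAF ≈ 0.429

p₁ = 0.85, p₀ = 0.19.
Overall risk P(Y=1) = π·p₁ + (1−π)·p₀ = 0.216×0.85 + 0.784×0.19 = 0.33256.
Under exogeneity, PAF = [P(Y=1) − p₀] / P(Y=1).
PAF = (0.33256 − 0.19) / 0.33256 ≈ 0.4287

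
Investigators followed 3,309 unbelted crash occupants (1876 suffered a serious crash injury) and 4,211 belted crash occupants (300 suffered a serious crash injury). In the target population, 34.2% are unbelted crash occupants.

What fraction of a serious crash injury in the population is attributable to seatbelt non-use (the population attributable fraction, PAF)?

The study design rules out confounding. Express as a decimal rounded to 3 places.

PAF ≈ 0.704

p₁ = P(outcome | exposed) = 1876/3309 = 0.56694
p₀ = P(outcome | unexposed) = 300/4211 = 0.071242
Overall risk P(Y=1) = π·p₁ + (1−π)·p₀ = 0.342×0.56694 + 0.658×0.071242 = 0.24077.
Under exogeneity, PAF = [P(Y=1) − p₀] / P(Y=1).
PAF = (0.24077 − 0.071242) / 0.24077 ≈ 0.7041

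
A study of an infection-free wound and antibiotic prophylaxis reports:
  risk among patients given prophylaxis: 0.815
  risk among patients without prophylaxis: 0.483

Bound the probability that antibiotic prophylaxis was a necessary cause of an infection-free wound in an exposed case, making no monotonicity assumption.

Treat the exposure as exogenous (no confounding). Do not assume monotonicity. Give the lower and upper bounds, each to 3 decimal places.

0.407 ≤ PN ≤ 0.634

Let p₁ = 0.815, p₀ = 0.483.
Under exogeneity alone the bounds on PN are max{0,(p₁−p₀)/p₁} ≤ PN ≤ min{1,(1−p₀)/p₁}.
  lower = (p₁ − p₀)/p₁ = 0.332 / 0.815 ≈ 0.4074
  upper = min{1, (1 − p₀)/p₁} = 0.517 / 0.815 ≈ 0.6344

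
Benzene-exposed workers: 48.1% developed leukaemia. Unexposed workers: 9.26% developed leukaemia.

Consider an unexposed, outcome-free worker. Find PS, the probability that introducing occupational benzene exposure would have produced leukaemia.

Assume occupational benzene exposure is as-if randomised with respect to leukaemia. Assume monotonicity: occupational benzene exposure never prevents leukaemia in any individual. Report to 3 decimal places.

p₁ = 0.481, p₀ = 0.0926.
Under exogeneity and monotonicity, PS = (p₁ − p₀) / (1 − p₀).
PS = (0.481 − 0.0926) / (1 − 0.0926) = 0.3884 / 0.9074 ≈ 0.4280

PS ≈ 0.428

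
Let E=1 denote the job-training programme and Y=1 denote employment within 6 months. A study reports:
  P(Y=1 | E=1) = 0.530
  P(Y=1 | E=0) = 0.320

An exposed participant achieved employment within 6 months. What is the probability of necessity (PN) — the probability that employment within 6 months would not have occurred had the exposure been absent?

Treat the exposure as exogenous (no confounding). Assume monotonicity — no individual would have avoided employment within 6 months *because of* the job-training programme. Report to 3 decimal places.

PN ≈ 0.396

Let p₁ = 0.53, p₀ = 0.32.
Under exogeneity and monotonicity, PN = (p₁ − p₀) / p₁.
PN = (0.53 − 0.32) / 0.53 = 0.21 / 0.53 ≈ 0.3962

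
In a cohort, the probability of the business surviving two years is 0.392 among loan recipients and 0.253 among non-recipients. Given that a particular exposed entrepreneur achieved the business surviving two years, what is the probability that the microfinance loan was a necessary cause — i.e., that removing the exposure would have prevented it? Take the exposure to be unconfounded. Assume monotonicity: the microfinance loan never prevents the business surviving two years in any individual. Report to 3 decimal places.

Let p₁ = 0.392, p₀ = 0.253.
Under exogeneity and monotonicity, PN = (p₁ − p₀) / p₁.
PN = (0.392 − 0.253) / 0.392 = 0.139 / 0.392 ≈ 0.3546

PN ≈ 0.355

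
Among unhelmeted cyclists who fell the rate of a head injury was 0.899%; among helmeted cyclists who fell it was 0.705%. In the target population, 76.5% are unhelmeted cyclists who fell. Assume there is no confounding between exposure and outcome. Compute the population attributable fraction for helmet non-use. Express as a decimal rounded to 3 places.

p₁ = 0.00899, p₀ = 0.00705.
Overall risk P(Y=1) = π·p₁ + (1−π)·p₀ = 0.765×0.00899 + 0.235×0.00705 = 0.0085341.
Under exogeneity, PAF = [P(Y=1) − p₀] / P(Y=1).
PAF = (0.0085341 − 0.00705) / 0.0085341 ≈ 0.1739

PAF ≈ 0.174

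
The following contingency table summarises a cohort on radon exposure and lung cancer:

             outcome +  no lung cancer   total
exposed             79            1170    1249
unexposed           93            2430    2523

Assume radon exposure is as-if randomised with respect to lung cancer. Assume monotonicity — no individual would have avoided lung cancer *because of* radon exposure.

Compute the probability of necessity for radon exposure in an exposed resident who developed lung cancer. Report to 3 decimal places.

p₁ = P(outcome | exposed) = 79/1249 = 0.063251
p₀ = P(outcome | unexposed) = 93/2523 = 0.036861
Under exogeneity and monotonicity, PN = (p₁ − p₀)/p₁.
PN = (0.063251 − 0.036861) / 0.063251 ≈ 0.4172

PN ≈ 0.417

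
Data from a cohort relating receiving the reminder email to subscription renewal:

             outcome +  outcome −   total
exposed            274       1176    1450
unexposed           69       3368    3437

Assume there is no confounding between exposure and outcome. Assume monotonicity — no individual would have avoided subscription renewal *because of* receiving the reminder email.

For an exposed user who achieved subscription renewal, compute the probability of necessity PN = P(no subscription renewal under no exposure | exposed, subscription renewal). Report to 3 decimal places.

p₁ = P(outcome | exposed) = 274/1450 = 0.18897
p₀ = P(outcome | unexposed) = 69/3437 = 0.020076
Under exogeneity and monotonicity, PN = (p₁ − p₀)/p₁.
PN = (0.18897 − 0.020076) / 0.18897 ≈ 0.8938

PN ≈ 0.894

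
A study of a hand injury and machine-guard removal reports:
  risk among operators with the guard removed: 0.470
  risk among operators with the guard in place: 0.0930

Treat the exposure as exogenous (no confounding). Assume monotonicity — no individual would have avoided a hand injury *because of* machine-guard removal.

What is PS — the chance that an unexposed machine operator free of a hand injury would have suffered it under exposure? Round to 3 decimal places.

PS ≈ 0.416

Let p₁ = 0.47, p₀ = 0.093.
Under exogeneity and monotonicity, PS = (p₁ − p₀) / (1 − p₀).
PS = (0.47 − 0.093) / (1 − 0.093) = 0.377 / 0.907 ≈ 0.4157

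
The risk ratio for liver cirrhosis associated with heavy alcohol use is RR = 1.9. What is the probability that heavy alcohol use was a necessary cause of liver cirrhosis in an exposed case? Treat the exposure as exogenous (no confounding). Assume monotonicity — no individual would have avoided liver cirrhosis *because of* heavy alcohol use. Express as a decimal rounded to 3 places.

PN ≈ 0.474

Under exogeneity and monotonicity, PN = (RR − 1) / RR = 1 − 1/RR.
PN = (1.9 − 1) / 1.9 = 0.9 / 1.9 ≈ 0.4737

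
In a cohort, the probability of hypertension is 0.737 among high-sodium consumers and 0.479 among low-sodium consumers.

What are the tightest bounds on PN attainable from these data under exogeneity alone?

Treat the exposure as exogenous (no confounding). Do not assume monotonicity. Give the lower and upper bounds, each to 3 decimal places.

0.350 ≤ PN ≤ 0.707

Let p₁ = 0.737, p₀ = 0.479.
Under exogeneity alone the bounds on PN are max{0,(p₁−p₀)/p₁} ≤ PN ≤ min{1,(1−p₀)/p₁}.
  lower = (p₁ − p₀)/p₁ = 0.258 / 0.737 ≈ 0.3501
  upper = min{1, (1 − p₀)/p₁} = 0.521 / 0.737 ≈ 0.7069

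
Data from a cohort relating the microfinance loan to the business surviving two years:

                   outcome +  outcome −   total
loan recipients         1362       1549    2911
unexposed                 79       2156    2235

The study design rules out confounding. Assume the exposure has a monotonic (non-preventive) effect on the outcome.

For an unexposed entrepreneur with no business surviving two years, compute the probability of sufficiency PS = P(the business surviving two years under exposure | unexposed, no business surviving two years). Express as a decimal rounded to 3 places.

PS ≈ 0.448

p₁ = P(outcome | exposed) = 1362/2911 = 0.46788
p₀ = P(outcome | unexposed) = 79/2235 = 0.035347
Under exogeneity and monotonicity, PS = (p₁ − p₀)/(1 − p₀).
PS = (0.46788 − 0.035347) / 0.96465 ≈ 0.4484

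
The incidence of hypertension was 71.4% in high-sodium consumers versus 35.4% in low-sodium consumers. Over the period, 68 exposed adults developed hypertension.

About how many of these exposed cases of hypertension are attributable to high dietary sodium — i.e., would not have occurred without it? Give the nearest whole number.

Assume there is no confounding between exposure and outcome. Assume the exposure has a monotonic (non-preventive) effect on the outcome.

about 34 cases

p₁ = 0.714, p₀ = 0.354.
PN = (p₁ − p₀)/p₁ = (0.714 − 0.354) / 0.714 ≈ 0.50420.
Attributable cases ≈ PN × (exposed cases) = 0.50420 × 68 ≈ 34.29.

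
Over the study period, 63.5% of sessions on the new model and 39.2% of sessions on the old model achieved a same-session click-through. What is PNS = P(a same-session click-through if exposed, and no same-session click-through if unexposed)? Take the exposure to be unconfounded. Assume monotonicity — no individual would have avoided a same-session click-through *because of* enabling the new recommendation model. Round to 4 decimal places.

PNS ≈ 0.2430

p₁ = 0.635, p₀ = 0.392.
Under exogeneity and monotonicity, PNS = p₁ − p₀.
PNS = 0.635 − 0.392 = 0.243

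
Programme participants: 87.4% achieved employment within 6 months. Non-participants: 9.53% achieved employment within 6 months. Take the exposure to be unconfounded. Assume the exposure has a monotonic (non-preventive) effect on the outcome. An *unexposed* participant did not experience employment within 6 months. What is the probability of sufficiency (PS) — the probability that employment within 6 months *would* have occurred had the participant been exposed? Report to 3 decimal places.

PS ≈ 0.861

p₁ = 0.874, p₀ = 0.0953.
Under exogeneity and monotonicity, PS = (p₁ − p₀) / (1 − p₀).
PS = (0.874 − 0.0953) / (1 − 0.0953) = 0.7787 / 0.9047 ≈ 0.8607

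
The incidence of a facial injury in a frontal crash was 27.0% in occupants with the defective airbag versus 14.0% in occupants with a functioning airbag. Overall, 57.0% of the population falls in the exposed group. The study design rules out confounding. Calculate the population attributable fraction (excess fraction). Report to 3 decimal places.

PAF ≈ 0.346

p₁ = 0.27, p₀ = 0.14.
Overall risk P(Y=1) = π·p₁ + (1−π)·p₀ = 0.57×0.27 + 0.43×0.14 = 0.2141.
Under exogeneity, PAF = [P(Y=1) − p₀] / P(Y=1).
PAF = (0.2141 − 0.14) / 0.2141 ≈ 0.3461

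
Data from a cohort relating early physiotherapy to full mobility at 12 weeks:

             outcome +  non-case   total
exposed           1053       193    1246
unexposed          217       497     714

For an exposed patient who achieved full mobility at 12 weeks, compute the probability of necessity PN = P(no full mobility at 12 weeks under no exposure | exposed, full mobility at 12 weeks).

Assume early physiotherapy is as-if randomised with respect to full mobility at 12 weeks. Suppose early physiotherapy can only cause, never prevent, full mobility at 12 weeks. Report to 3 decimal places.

PN ≈ 0.640

p₁ = P(outcome | exposed) = 1053/1246 = 0.8451
p₀ = P(outcome | unexposed) = 217/714 = 0.30392
Under exogeneity and monotonicity, PN = (p₁ − p₀)/p₁.
PN = (0.8451 − 0.30392) / 0.8451 ≈ 0.6404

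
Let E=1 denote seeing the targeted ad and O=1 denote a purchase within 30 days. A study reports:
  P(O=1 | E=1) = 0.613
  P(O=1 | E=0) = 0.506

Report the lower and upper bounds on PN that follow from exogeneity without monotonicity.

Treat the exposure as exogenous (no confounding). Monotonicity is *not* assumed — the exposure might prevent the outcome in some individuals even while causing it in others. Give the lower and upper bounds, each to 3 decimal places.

0.175 ≤ PN ≤ 0.806

Let p₁ = 0.613, p₀ = 0.506.
Under exogeneity alone the bounds on PN are max{0,(p₁−p₀)/p₁} ≤ PN ≤ min{1,(1−p₀)/p₁}.
  lower = (p₁ − p₀)/p₁ = 0.107 / 0.613 ≈ 0.1746
  upper = min{1, (1 − p₀)/p₁} = 0.494 / 0.613 ≈ 0.8059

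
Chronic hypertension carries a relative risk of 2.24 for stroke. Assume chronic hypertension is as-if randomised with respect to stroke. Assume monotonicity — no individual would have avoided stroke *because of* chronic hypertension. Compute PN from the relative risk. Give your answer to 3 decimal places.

PN ≈ 0.554

Under exogeneity and monotonicity, PN = (RR − 1) / RR = 1 − 1/RR.
PN = (2.24 − 1) / 2.24 = 1.24 / 2.24 ≈ 0.5536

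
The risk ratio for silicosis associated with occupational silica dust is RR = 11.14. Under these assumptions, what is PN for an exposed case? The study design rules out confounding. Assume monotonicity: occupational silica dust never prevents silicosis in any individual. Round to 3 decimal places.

Under exogeneity and monotonicity, PN = (RR − 1) / RR = 1 − 1/RR.
PN = (11.14 − 1) / 11.14 = 10.14 / 11.14 ≈ 0.9102

PN ≈ 0.910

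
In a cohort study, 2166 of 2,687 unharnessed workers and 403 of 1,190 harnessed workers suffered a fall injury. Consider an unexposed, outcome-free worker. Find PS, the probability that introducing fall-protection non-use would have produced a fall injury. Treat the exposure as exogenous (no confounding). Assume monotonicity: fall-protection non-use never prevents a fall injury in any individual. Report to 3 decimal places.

PS ≈ 0.707

p₁ = P(outcome | exposed) = 2166/2687 = 0.8061
p₀ = P(outcome | unexposed) = 403/1190 = 0.33866
Under exogeneity and monotonicity, PS = (p₁ − p₀) / (1 − p₀).
PS = (0.8061 − 0.33866) / (1 − 0.33866) = 0.46745 / 0.66134 ≈ 0.7068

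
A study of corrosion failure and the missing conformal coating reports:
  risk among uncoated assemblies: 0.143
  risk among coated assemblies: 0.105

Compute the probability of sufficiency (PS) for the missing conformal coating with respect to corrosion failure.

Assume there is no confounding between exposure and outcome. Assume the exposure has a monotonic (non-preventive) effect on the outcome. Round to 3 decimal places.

PS ≈ 0.042

Let p₁ = 0.143, p₀ = 0.105.
Under exogeneity and monotonicity, PS = (p₁ − p₀) / (1 − p₀).
PS = (0.143 − 0.105) / (1 − 0.105) = 0.038 / 0.895 ≈ 0.0425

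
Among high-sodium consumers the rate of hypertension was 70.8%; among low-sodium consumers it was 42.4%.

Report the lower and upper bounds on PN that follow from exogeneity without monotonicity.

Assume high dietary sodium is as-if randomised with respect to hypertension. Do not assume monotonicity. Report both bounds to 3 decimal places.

p₁ = 0.708, p₀ = 0.424.
Under exogeneity alone the bounds on PN are max{0,(p₁−p₀)/p₁} ≤ PN ≤ min{1,(1−p₀)/p₁}.
  lower = (p₁ − p₀)/p₁ = 0.284 / 0.708 ≈ 0.4011
  upper = min{1, (1 − p₀)/p₁} = 0.576 / 0.708 ≈ 0.8136

0.401 ≤ PN ≤ 0.814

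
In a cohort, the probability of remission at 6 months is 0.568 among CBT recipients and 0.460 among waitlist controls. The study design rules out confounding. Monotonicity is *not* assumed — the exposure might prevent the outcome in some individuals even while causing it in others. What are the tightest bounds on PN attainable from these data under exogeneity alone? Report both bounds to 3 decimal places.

0.190 ≤ PN ≤ 0.951

Let p₁ = 0.568, p₀ = 0.46.
Under exogeneity alone the bounds on PN are max{0,(p₁−p₀)/p₁} ≤ PN ≤ min{1,(1−p₀)/p₁}.
  lower = (p₁ − p₀)/p₁ = 0.108 / 0.568 ≈ 0.1901
  upper = min{1, (1 − p₀)/p₁} = 0.54 / 0.568 ≈ 0.9507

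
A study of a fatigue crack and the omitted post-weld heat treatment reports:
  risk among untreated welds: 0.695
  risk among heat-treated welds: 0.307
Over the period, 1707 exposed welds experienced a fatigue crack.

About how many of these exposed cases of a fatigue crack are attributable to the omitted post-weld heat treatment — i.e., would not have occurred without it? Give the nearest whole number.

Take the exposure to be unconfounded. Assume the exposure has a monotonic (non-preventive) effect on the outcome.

about 953 cases

Let p₁ = 0.695, p₀ = 0.307.
PN = (p₁ − p₀)/p₁ = (0.695 − 0.307) / 0.695 ≈ 0.55827.
Attributable cases ≈ PN × (exposed cases) = 0.55827 × 1707 ≈ 952.97.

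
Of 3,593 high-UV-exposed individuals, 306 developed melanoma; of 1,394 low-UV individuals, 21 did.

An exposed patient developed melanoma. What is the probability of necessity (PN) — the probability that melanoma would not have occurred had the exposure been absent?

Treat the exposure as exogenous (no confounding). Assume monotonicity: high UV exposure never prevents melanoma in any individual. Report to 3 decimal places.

PN ≈ 0.823

p₁ = P(outcome | exposed) = 306/3593 = 0.085166
p₀ = P(outcome | unexposed) = 21/1394 = 0.015065
Under exogeneity and monotonicity, PN = (p₁ − p₀) / p₁.
PN = (0.085166 − 0.015065) / 0.085166 = 0.070101 / 0.085166 ≈ 0.8231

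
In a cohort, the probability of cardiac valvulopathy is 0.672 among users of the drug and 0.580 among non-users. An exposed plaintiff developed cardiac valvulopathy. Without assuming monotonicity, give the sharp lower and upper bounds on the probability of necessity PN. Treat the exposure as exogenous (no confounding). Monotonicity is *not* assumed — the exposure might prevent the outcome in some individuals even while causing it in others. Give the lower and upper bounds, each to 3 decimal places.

Let p₁ = 0.672, p₀ = 0.58.
Under exogeneity alone the bounds on PN are max{0,(p₁−p₀)/p₁} ≤ PN ≤ min{1,(1−p₀)/p₁}.
  lower = (p₁ − p₀)/p₁ = 0.092 / 0.672 ≈ 0.1369
  upper = min{1, (1 − p₀)/p₁} = 0.42 / 0.672 ≈ 0.6250

0.137 ≤ PN ≤ 0.625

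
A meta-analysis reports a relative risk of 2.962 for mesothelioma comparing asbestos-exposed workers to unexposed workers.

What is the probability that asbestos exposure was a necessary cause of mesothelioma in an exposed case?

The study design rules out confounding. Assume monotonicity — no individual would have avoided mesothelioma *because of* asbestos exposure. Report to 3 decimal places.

PN ≈ 0.662

Under exogeneity and monotonicity, PN = (RR − 1) / RR = 1 − 1/RR.
PN = (2.962 − 1) / 2.962 = 1.962 / 2.962 ≈ 0.6624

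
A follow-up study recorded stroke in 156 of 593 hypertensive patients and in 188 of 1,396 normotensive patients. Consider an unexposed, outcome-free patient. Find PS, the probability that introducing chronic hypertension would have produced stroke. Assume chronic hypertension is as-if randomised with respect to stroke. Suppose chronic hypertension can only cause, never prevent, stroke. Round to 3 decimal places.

p₁ = P(outcome | exposed) = 156/593 = 0.26307
p₀ = P(outcome | unexposed) = 188/1396 = 0.13467
Under exogeneity and monotonicity, PS = (p₁ − p₀) / (1 − p₀).
PS = (0.26307 − 0.13467) / (1 − 0.13467) = 0.1284 / 0.86533 ≈ 0.1484

PS ≈ 0.148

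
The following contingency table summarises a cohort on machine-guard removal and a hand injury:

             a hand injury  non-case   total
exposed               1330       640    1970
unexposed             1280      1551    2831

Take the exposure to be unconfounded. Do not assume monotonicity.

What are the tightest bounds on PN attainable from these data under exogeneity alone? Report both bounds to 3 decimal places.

0.330 ≤ PN ≤ 0.811

p₁ = P(outcome | exposed) = 1330/1970 = 0.67513
p₀ = P(outcome | unexposed) = 1280/2831 = 0.45214
Under exogeneity alone the bounds on PN are max{0,(p₁−p₀)/p₁} ≤ PN ≤ min{1,(1−p₀)/p₁}.
  lower = (p₁ − p₀)/p₁ = 0.22299 / 0.67513 ≈ 0.3303
  upper = min{1, (1 − p₀)/p₁} = 0.54786 / 0.67513 ≈ 0.8115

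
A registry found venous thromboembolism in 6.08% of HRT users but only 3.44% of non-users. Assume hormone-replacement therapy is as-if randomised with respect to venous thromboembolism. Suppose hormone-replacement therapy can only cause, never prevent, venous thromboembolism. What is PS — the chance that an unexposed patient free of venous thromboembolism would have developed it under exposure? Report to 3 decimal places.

p₁ = 0.0608, p₀ = 0.0344.
Under exogeneity and monotonicity, PS = (p₁ − p₀) / (1 − p₀).
PS = (0.0608 − 0.0344) / (1 − 0.0344) = 0.0264 / 0.9656 ≈ 0.0273

PS ≈ 0.027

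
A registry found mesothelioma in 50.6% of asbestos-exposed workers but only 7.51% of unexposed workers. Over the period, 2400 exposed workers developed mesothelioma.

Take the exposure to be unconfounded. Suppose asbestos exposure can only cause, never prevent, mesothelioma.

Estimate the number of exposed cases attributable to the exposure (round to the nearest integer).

about 2044 cases

p₁ = 0.506, p₀ = 0.0751.
PN = (p₁ − p₀)/p₁ = (0.506 − 0.0751) / 0.506 ≈ 0.85158.
Attributable cases ≈ PN × (exposed cases) = 0.85158 × 2400 ≈ 2043.79.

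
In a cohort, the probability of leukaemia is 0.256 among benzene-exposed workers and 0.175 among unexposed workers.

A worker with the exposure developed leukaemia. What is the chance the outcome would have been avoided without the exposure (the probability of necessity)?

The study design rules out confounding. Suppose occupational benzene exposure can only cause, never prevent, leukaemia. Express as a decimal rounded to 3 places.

PN ≈ 0.316

Let p₁ = 0.256, p₀ = 0.175.
Under exogeneity and monotonicity, PN = (p₁ − p₀) / p₁.
PN = (0.256 − 0.175) / 0.256 = 0.081 / 0.256 ≈ 0.3164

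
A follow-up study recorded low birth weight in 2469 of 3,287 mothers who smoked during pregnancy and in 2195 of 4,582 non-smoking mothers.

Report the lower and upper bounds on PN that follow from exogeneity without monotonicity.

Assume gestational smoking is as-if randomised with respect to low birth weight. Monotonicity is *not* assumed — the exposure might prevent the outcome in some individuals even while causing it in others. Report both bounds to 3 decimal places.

0.362 ≤ PN ≤ 0.694

p₁ = P(outcome | exposed) = 2469/3287 = 0.75114
p₀ = P(outcome | unexposed) = 2195/4582 = 0.47905
Under exogeneity alone the bounds on PN are max{0,(p₁−p₀)/p₁} ≤ PN ≤ min{1,(1−p₀)/p₁}.
  lower = (p₁ − p₀)/p₁ = 0.27209 / 0.75114 ≈ 0.3622
  upper = min{1, (1 − p₀)/p₁} = 0.52095 / 0.75114 ≈ 0.6935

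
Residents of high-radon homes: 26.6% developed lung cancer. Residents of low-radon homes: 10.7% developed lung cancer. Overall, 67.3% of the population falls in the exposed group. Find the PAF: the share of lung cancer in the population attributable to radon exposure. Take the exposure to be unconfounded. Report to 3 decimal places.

p₁ = 0.266, p₀ = 0.107.
Overall risk P(Y=1) = π·p₁ + (1−π)·p₀ = 0.673×0.266 + 0.327×0.107 = 0.21401.
Under exogeneity, PAF = [P(Y=1) − p₀] / P(Y=1).
PAF = (0.21401 − 0.107) / 0.21401 ≈ 0.5000

PAF ≈ 0.500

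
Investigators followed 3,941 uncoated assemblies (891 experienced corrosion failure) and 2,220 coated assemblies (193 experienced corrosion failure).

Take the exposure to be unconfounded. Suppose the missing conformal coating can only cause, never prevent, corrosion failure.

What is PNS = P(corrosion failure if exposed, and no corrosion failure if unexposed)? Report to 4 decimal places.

PNS ≈ 0.1391

p₁ = P(outcome | exposed) = 891/3941 = 0.22608
p₀ = P(outcome | unexposed) = 193/2220 = 0.086937
Under exogeneity and monotonicity, PNS = p₁ − p₀.
PNS = 0.22608 − 0.086937 = 0.13915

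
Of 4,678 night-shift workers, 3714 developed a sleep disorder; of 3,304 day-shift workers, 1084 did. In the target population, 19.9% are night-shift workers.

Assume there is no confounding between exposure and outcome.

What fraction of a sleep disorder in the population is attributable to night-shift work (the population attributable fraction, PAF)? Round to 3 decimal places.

PAF ≈ 0.220

p₁ = P(outcome | exposed) = 3714/4678 = 0.79393
p₀ = P(outcome | unexposed) = 1084/3304 = 0.32809
Overall risk P(Y=1) = π·p₁ + (1−π)·p₀ = 0.199×0.79393 + 0.801×0.32809 = 0.42079.
Under exogeneity, PAF = [P(Y=1) − p₀] / P(Y=1).
PAF = (0.42079 − 0.32809) / 0.42079 ≈ 0.2203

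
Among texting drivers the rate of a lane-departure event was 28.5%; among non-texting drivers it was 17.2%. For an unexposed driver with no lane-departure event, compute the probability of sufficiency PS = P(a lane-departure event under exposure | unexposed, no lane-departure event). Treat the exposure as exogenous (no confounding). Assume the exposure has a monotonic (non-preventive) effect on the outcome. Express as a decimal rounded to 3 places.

p₁ = 0.285, p₀ = 0.172.
Under exogeneity and monotonicity, PS = (p₁ − p₀) / (1 − p₀).
PS = (0.285 − 0.172) / (1 − 0.172) = 0.113 / 0.828 ≈ 0.1365

PS ≈ 0.136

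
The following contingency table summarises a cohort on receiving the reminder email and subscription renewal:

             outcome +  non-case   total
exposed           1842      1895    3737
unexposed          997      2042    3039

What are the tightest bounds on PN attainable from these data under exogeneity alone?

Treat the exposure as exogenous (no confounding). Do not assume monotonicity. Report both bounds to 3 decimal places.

p₁ = P(outcome | exposed) = 1842/3737 = 0.49291
p₀ = P(outcome | unexposed) = 997/3039 = 0.32807
Under exogeneity alone the bounds on PN are max{0,(p₁−p₀)/p₁} ≤ PN ≤ min{1,(1−p₀)/p₁}.
  lower = (p₁ − p₀)/p₁ = 0.16484 / 0.49291 ≈ 0.3344
  upper = min{1, (1 − p₀)/p₁} = 0.67193 / 0.49291 ≈ 1.3632 → capped at 1

0.334 ≤ PN ≤ 1.000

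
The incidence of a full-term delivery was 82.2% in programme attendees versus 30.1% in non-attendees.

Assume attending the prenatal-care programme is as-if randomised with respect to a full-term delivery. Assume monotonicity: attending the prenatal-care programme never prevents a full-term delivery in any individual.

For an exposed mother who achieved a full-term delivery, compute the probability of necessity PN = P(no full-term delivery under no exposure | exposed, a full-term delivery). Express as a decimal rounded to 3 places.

PN ≈ 0.634

p₁ = 0.822, p₀ = 0.301.
Under exogeneity and monotonicity, PN = (p₁ − p₀) / p₁.
PN = (0.822 − 0.301) / 0.822 = 0.521 / 0.822 ≈ 0.6338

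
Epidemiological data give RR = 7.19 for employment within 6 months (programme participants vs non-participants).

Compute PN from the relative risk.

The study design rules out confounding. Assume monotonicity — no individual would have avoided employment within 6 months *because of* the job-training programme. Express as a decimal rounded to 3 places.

Under exogeneity and monotonicity, PN = (RR − 1) / RR = 1 − 1/RR.
PN = (7.19 − 1) / 7.19 = 6.19 / 7.19 ≈ 0.8609

PN ≈ 0.861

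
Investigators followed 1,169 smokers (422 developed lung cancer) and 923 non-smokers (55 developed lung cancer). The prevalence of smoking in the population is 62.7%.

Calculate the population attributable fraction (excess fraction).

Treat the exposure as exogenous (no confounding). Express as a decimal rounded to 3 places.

PAF ≈ 0.760

p₁ = P(outcome | exposed) = 422/1169 = 0.36099
p₀ = P(outcome | unexposed) = 55/923 = 0.059588
Overall risk P(Y=1) = π·p₁ + (1−π)·p₀ = 0.627×0.36099 + 0.373×0.059588 = 0.24857.
Under exogeneity, PAF = [P(Y=1) − p₀] / P(Y=1).
PAF = (0.24857 − 0.059588) / 0.24857 ≈ 0.7603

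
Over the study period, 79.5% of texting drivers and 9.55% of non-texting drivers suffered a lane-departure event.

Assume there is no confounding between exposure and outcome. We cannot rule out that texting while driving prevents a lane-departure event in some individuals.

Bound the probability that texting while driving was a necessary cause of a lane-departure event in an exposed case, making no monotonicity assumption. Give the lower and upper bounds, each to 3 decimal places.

0.880 ≤ PN ≤ 1.000

p₁ = 0.795, p₀ = 0.0955.
Under exogeneity alone the bounds on PN are max{0,(p₁−p₀)/p₁} ≤ PN ≤ min{1,(1−p₀)/p₁}.
  lower = (p₁ − p₀)/p₁ = 0.6995 / 0.795 ≈ 0.8799
  upper = min{1, (1 − p₀)/p₁} = 0.9045 / 0.795 ≈ 1.1377 → capped at 1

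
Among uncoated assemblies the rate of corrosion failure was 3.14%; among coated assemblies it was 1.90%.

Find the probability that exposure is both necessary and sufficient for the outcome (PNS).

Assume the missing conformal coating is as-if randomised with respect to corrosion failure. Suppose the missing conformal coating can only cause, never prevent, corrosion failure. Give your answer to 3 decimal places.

PNS ≈ 0.012

p₁ = 0.0314, p₀ = 0.019.
Under exogeneity and monotonicity, PNS = p₁ − p₀.
PNS = 0.0314 − 0.019 = 0.0124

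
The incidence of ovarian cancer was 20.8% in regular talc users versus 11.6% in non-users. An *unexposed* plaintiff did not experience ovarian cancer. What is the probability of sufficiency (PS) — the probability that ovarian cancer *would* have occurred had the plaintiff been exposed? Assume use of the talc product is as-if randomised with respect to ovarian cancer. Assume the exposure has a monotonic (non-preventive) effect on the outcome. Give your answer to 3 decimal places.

PS ≈ 0.104

p₁ = 0.208, p₀ = 0.116.
Under exogeneity and monotonicity, PS = (p₁ − p₀) / (1 − p₀).
PS = (0.208 − 0.116) / (1 − 0.116) = 0.092 / 0.884 ≈ 0.1041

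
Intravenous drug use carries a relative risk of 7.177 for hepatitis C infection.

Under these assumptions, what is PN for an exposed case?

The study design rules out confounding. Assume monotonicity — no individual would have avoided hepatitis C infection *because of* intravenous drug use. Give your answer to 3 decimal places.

PN ≈ 0.861

Under exogeneity and monotonicity, PN = (RR − 1) / RR = 1 − 1/RR.
PN = (7.177 − 1) / 7.177 = 6.177 / 7.177 ≈ 0.8607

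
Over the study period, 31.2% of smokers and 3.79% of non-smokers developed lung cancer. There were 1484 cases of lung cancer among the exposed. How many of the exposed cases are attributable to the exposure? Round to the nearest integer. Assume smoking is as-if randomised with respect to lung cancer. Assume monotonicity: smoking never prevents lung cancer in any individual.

about 1304 cases

p₁ = 0.312, p₀ = 0.0379.
PN = (p₁ − p₀)/p₁ = (0.312 − 0.0379) / 0.312 ≈ 0.87853.
Attributable cases ≈ PN × (exposed cases) = 0.87853 × 1484 ≈ 1303.73.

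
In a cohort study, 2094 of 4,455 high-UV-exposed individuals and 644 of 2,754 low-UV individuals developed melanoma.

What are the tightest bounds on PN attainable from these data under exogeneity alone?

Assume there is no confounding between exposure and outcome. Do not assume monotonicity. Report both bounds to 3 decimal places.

p₁ = P(outcome | exposed) = 2094/4455 = 0.47003
p₀ = P(outcome | unexposed) = 644/2754 = 0.23384
Under exogeneity alone the bounds on PN are max{0,(p₁−p₀)/p₁} ≤ PN ≤ min{1,(1−p₀)/p₁}.
  lower = (p₁ − p₀)/p₁ = 0.23619 / 0.47003 ≈ 0.5025
  upper = min{1, (1 − p₀)/p₁} = 0.76616 / 0.47003 ≈ 1.6300 → capped at 1

0.503 ≤ PN ≤ 1.000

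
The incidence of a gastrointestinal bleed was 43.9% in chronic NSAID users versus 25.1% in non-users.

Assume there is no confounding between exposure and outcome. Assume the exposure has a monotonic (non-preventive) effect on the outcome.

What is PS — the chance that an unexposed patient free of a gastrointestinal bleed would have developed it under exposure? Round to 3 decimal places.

PS ≈ 0.251

p₁ = 0.439, p₀ = 0.251.
Under exogeneity and monotonicity, PS = (p₁ − p₀) / (1 − p₀).
PS = (0.439 − 0.251) / (1 − 0.251) = 0.188 / 0.749 ≈ 0.2510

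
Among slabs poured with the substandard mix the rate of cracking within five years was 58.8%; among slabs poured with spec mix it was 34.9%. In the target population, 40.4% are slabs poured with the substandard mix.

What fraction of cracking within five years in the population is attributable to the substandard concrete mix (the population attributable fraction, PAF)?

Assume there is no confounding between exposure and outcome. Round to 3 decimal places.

p₁ = 0.588, p₀ = 0.349.
Overall risk P(Y=1) = π·p₁ + (1−π)·p₀ = 0.404×0.588 + 0.596×0.349 = 0.44556.
Under exogeneity, PAF = [P(Y=1) − p₀] / P(Y=1).
PAF = (0.44556 − 0.349) / 0.44556 ≈ 0.2167

PAF ≈ 0.217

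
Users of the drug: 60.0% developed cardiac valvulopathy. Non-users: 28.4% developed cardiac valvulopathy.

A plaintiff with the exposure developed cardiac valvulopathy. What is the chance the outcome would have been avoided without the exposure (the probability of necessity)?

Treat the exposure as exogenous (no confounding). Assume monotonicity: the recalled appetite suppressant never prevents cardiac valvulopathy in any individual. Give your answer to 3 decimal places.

PN ≈ 0.527

p₁ = 0.6, p₀ = 0.284.
Under exogeneity and monotonicity, PN = (p₁ − p₀) / p₁.
PN = (0.6 − 0.284) / 0.6 = 0.316 / 0.6 ≈ 0.5267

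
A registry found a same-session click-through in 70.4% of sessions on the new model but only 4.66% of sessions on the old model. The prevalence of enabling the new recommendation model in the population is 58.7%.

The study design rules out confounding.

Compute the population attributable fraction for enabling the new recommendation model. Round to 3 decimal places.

PAF ≈ 0.892

p₁ = 0.704, p₀ = 0.0466.
Overall risk P(Y=1) = π·p₁ + (1−π)·p₀ = 0.587×0.704 + 0.413×0.0466 = 0.43249.
Under exogeneity, PAF = [P(Y=1) − p₀] / P(Y=1).
PAF = (0.43249 − 0.0466) / 0.43249 ≈ 0.8923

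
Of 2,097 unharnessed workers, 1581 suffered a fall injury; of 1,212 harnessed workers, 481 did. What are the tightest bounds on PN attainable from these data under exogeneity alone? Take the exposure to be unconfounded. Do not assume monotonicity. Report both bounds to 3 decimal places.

p₁ = P(outcome | exposed) = 1581/2097 = 0.75393
p₀ = P(outcome | unexposed) = 481/1212 = 0.39686
Under exogeneity alone the bounds on PN are max{0,(p₁−p₀)/p₁} ≤ PN ≤ min{1,(1−p₀)/p₁}.
  lower = (p₁ − p₀)/p₁ = 0.35707 / 0.75393 ≈ 0.4736
  upper = min{1, (1 − p₀)/p₁} = 0.60314 / 0.75393 ≈ 0.8000

0.474 ≤ PN ≤ 0.800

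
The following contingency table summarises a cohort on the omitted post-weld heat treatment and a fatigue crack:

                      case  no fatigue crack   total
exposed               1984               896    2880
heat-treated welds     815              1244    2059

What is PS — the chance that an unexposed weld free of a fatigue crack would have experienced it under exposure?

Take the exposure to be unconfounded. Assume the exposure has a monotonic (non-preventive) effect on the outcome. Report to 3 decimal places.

PS ≈ 0.485

p₁ = P(outcome | exposed) = 1984/2880 = 0.68889
p₀ = P(outcome | unexposed) = 815/2059 = 0.39582
Under exogeneity and monotonicity, PS = (p₁ − p₀)/(1 − p₀).
PS = (0.68889 − 0.39582) / 0.60418 ≈ 0.4851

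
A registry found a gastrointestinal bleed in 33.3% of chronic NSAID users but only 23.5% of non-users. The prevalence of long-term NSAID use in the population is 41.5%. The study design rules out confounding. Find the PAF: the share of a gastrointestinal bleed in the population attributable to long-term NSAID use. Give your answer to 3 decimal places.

PAF ≈ 0.148

p₁ = 0.333, p₀ = 0.235.
Overall risk P(Y=1) = π·p₁ + (1−π)·p₀ = 0.415×0.333 + 0.585×0.235 = 0.27567.
Under exogeneity, PAF = [P(Y=1) − p₀] / P(Y=1).
PAF = (0.27567 − 0.235) / 0.27567 ≈ 0.1475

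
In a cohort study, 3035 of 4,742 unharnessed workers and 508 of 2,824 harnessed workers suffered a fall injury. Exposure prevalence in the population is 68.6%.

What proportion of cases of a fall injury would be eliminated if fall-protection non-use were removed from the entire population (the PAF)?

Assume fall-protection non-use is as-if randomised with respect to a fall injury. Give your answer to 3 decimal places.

PAF ≈ 0.637

p₁ = P(outcome | exposed) = 3035/4742 = 0.64003
p₀ = P(outcome | unexposed) = 508/2824 = 0.17989
Overall risk P(Y=1) = π·p₁ + (1−π)·p₀ = 0.686×0.64003 + 0.314×0.17989 = 0.49554.
Under exogeneity, PAF = [P(Y=1) − p₀] / P(Y=1).
PAF = (0.49554 − 0.17989) / 0.49554 ≈ 0.6370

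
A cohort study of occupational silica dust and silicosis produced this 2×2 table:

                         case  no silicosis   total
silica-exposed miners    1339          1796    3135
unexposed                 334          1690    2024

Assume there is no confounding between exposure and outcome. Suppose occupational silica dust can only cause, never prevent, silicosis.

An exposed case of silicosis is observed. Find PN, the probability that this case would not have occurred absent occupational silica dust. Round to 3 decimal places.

PN ≈ 0.614

p₁ = P(outcome | exposed) = 1339/3135 = 0.42711
p₀ = P(outcome | unexposed) = 334/2024 = 0.16502
Under exogeneity and monotonicity, PN = (p₁ − p₀) / p₁.
PN = (0.42711 − 0.16502) / 0.42711 = 0.26209 / 0.42711 ≈ 0.6136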